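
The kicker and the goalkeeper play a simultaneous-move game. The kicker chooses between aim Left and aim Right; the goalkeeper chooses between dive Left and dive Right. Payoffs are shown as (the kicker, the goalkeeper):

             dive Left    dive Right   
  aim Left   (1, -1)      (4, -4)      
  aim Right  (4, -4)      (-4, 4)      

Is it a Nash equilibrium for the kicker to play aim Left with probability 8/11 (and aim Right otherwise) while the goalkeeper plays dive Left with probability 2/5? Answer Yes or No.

No

Given the goalkeeper's mix q = 2/5, the kicker's payoff from aim Left is 14/5 but from aim Right is -4/5. The kicker strictly prefers aim Left, so the kicker would not mix.
So the proposed profile is not a Nash equilibrium.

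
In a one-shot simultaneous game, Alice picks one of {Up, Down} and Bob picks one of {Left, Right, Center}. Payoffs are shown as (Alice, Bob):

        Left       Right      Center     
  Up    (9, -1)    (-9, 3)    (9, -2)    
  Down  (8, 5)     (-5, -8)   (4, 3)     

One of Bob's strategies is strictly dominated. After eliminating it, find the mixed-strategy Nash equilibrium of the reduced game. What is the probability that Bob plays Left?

Bob's strategy Center is strictly dominated by Left: -1 > -2 and 5 > 3. Eliminate Center.
Alice's indifference between Up and Down determines Bob's mixing probability q:
  Alice's payoff to Up: q·9 + (1−q)·(-9) = 18q - 9
  Alice's payoff to Down: q·8 + (1−q)·(-5) = 13q - 5
  18q - 9 = 13q - 5  ⇒  5q = 4  ⇒  q = 4/5.

q = 4/5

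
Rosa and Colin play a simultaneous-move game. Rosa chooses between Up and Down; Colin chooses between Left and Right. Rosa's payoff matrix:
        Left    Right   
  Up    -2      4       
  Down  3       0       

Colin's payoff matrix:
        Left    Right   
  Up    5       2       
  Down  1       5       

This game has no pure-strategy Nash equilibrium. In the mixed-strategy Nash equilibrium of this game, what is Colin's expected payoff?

Set Colin's expected payoff from Left equal to that from Right:
  Colin's payoff to Left: p·5 + (1−p)·1 = 4p + 1
  Colin's payoff to Right: p·2 + (1−p)·5 = -3p + 5
  4p + 1 = -3p + 5  ⇒  7p = 4  ⇒  p = 4/7.
At equilibrium Colin is indifferent across columns, so Colin's payoff equals the payoff from Left: (4/7)·5 + (3/7)·1 = 23/7.

23/7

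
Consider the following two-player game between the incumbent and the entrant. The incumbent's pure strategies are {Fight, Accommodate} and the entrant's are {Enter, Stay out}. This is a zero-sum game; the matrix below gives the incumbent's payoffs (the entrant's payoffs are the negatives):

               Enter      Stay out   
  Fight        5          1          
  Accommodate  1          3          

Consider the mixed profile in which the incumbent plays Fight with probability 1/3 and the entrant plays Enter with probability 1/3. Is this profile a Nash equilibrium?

Check the entrant's indifference given the incumbent's mix p = 1/3:
  payoff from Enter = -7/3; payoff from Stay out = -7/3 — equal.
Check the incumbent's indifference given the entrant's mix q = 1/3:
  payoff from Fight = 7/3; payoff from Accommodate = 7/3 — equal.
Both players are indifferent, so neither can profitably deviate.

Yes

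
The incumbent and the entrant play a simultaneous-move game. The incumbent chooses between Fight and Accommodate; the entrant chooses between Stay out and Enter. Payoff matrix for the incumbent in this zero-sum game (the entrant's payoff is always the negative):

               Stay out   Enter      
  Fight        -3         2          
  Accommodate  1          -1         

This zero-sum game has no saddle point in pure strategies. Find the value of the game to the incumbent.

v = -1/7

Set the incumbent's expected payoff from Fight equal to that from Accommodate:
  the incumbent's payoff to Fight: q·(-3) + (1−q)·2 = -5q + 2
  the incumbent's payoff to Accommodate: q·1 + (1−q)·(-1) = 2q - 1
  -5q + 2 = 2q - 1  ⇒  -7q = -3  ⇒  q = 3/7.
The value is the incumbent's expected payoff against this mix (using Fight): (3/7)·(-3) + (4/7)·2 = -1/7.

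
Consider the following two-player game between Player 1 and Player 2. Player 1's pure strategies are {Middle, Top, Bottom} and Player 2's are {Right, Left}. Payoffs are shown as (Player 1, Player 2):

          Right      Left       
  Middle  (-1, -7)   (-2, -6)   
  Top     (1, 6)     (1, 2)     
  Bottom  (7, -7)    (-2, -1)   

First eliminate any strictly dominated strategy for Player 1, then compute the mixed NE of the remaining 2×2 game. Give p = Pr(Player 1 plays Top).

p = 3/5

Player 1's strategy Middle is strictly dominated by Top: 1 > -1 and 1 > -2. Eliminate Middle.
Player 2's indifference between Right and Left determines Player 1's mixing probability p:
  Player 2's payoff to Right: p·6 + (1−p)·(-7) = 13p - 7
  Player 2's payoff to Left: p·2 + (1−p)·(-1) = 3p - 1
  13p - 7 = 3p - 1  ⇒  10p = 6  ⇒  p = 3/5.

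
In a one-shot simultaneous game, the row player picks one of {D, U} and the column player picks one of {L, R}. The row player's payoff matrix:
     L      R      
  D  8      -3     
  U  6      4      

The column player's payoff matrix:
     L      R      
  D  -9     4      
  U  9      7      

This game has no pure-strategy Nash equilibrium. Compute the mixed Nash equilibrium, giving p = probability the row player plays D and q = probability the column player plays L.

p = 2/15, q = 7/9

Set the column player's expected payoff from L equal to that from R:
  the column player's payoff from L: p·(-9) + (1−p)·9 = -18p + 9
  the column player's payoff from R: p·4 + (1−p)·7 = -3p + 7
  -18p + 9 = -3p + 7  ⇒  -15p = -2  ⇒  p = 2/15.
For the row player to be willing to mix, the row player must be indifferent between D and U, which pins down the column player's mix.
  the row player's payoff to D: q·8 + (1−q)·(-3) = 11q - 3
  the row player's payoff to U: q·6 + (1−q)·4 = 2q + 4
  11q - 3 = 2q + 4  ⇒  9q = 7  ⇒  q = 7/9.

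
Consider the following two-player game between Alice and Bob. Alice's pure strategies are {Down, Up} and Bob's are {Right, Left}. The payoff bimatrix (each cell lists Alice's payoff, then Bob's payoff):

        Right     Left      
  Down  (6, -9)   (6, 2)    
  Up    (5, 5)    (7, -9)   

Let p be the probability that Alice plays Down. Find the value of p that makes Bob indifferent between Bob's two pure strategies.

p = 14/25

For Bob to be willing to mix, Bob must be indifferent between Right and Left, which pins down Alice's mix.
  Bob's payoff from Right: p·(-9) + (1−p)·5 = -14p + 5
  Bob's payoff from Left: p·2 + (1−p)·(-9) = 11p - 9
  -14p + 5 = 11p - 9  ⇒  -25p = -14  ⇒  p = 14/25.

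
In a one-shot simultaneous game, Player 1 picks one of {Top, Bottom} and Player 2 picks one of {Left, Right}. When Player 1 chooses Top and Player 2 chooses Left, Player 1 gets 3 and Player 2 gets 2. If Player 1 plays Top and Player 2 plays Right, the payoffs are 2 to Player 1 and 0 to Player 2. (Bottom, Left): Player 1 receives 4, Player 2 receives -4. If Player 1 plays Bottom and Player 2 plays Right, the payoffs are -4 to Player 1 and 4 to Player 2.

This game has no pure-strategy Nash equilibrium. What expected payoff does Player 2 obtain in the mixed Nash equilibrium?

4/5

Player 1's mix must leave Player 2 indifferent between Left and Right.
  Player 2's payoff from Left: p·2 + (1−p)·(-4) = 6p - 4
  Player 2's payoff from Right: p·0 + (1−p)·4 = -4p + 4
  6p - 4 = -4p + 4  ⇒  10p = 8  ⇒  p = 4/5.
At equilibrium Player 2 is indifferent across columns, so Player 2's payoff equals the payoff from Left: (4/5)·2 + (1/5)·(-4) = 4/5.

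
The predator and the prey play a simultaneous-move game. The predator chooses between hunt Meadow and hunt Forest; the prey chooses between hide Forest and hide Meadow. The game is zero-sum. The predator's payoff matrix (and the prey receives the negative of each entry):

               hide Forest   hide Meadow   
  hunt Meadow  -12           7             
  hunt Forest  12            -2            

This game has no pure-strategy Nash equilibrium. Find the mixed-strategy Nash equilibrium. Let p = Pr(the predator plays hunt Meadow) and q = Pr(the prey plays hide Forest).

p = 14/33, q = 3/11

Set the prey's expected payoff from hide Forest equal to that from hide Meadow:
  the prey's payoff to hide Forest: p·12 + (1−p)·(-12) = 24p - 12
  the prey's payoff to hide Meadow: p·(-7) + (1−p)·2 = -9p + 2
  24p - 12 = -9p + 2  ⇒  33p = 14  ⇒  p = 14/33.
For the predator to be willing to mix, the predator must be indifferent between hunt Meadow and hunt Forest, which pins down the prey's mix.
  the predator's payoff to hunt Meadow: q·(-12) + (1−q)·7 = -19q + 7
  the predator's payoff to hunt Forest: q·12 + (1−q)·(-2) = 14q - 2
  -19q + 7 = 14q - 2  ⇒  -33q = -9  ⇒  q = 3/11.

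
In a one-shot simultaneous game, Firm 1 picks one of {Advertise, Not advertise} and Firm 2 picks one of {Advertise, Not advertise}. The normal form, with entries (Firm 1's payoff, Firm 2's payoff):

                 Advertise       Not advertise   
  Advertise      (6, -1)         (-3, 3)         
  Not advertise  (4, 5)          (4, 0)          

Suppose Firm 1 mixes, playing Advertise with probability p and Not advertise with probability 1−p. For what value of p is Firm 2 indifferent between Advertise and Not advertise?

Set Firm 2's expected payoff from Advertise equal to that from Not advertise:
  Firm 2's expected payoff from Advertise: p·(-1) + (1−p)·5 = -6p + 5
  Firm 2's expected payoff from Not advertise: p·3 + (1−p)·0 = 3p
  -6p + 5 = 3p  ⇒  -9p = -5  ⇒  p = 5/9.

p = 5/9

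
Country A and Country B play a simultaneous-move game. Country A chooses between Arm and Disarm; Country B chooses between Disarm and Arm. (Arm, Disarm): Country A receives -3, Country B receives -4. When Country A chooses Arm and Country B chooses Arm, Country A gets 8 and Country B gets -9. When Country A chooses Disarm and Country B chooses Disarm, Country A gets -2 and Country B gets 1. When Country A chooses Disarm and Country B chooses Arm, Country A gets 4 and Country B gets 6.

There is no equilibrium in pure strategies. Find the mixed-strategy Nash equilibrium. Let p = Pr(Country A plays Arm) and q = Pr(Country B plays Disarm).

p = 1/2, q = 4/5

Set Country B's expected payoff from Disarm equal to that from Arm:
  Country B's expected payoff from Disarm: p·(-4) + (1−p)·1 = -5p + 1
  Country B's expected payoff from Arm: p·(-9) + (1−p)·6 = -15p + 6
  -5p + 1 = -15p + 6  ⇒  10p = 5  ⇒  p = 1/2.
Set Country A's expected payoff from Arm equal to that from Disarm:
  Country A's expected payoff from Arm: q·(-3) + (1−q)·8 = -11q + 8
  Country A's expected payoff from Disarm: q·(-2) + (1−q)·4 = -6q + 4
  -11q + 8 = -6q + 4  ⇒  -5q = -4  ⇒  q = 4/5.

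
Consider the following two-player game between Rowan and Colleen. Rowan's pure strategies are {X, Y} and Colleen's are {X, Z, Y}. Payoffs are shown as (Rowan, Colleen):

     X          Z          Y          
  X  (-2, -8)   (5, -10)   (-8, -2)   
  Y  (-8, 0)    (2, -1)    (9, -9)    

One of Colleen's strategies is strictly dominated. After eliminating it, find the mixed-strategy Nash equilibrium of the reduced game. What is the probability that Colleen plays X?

Colleen's strategy Z is strictly dominated by X: -8 > -10 and 0 > -1. Eliminate Z.
Set Rowan's expected payoff from X equal to that from Y:
  Rowan's payoff from X: q·(-2) + (1−q)·(-8) = 6q - 8
  Rowan's payoff from Y: q·(-8) + (1−q)·9 = -17q + 9
  6q - 8 = -17q + 9  ⇒  23q = 17  ⇒  q = 17/23.

q = 17/23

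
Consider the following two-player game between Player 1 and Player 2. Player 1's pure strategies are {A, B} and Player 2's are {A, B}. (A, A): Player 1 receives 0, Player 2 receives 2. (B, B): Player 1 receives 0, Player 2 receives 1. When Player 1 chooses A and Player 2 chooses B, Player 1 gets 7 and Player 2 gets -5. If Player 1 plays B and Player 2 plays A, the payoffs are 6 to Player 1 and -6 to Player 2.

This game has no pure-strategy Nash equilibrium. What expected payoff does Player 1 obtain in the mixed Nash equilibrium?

42/13

Set Player 1's expected payoff from A equal to that from B:
  Player 1's payoff from A: q·0 + (1−q)·7 = -7q + 7
  Player 1's payoff from B: q·6 + (1−q)·0 = 6q
  -7q + 7 = 6q  ⇒  -13q = -7  ⇒  q = 7/13.
At equilibrium Player 1 is indifferent across rows, so Player 1's payoff equals the payoff from A: (7/13)·0 + (6/13)·7 = 42/13.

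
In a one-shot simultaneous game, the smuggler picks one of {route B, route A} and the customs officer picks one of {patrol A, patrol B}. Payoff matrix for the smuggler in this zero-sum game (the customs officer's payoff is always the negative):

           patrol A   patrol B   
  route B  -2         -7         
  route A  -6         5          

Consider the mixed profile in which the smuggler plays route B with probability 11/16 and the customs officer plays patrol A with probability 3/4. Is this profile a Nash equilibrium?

Check the customs officer's indifference given the smuggler's mix p = 11/16:
  payoff from patrol A = 13/4; payoff from patrol B = 13/4 — equal.
Check the smuggler's indifference given the customs officer's mix q = 3/4:
  payoff from route B = -13/4; payoff from route A = -13/4 — equal.
Both players are indifferent, so neither can profitably deviate.

Yes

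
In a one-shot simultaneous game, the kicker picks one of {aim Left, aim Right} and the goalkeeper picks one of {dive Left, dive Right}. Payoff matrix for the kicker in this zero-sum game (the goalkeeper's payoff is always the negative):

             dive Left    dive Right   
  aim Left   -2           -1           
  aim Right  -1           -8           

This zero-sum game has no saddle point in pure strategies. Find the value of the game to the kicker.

v = -15/8

The kicker's indifference between aim Left and aim Right determines the goalkeeper's mixing probability q:
  the kicker's payoff to aim Left: q·(-2) + (1−q)·(-1) = -q - 1
  the kicker's payoff to aim Right: q·(-1) + (1−q)·(-8) = 7q - 8
  -q - 1 = 7q - 8  ⇒  -8q = -7  ⇒  q = 7/8.
The value is the kicker's expected payoff against this mix (using aim Left): (7/8)·(-2) + (1/8)·(-1) = -15/8.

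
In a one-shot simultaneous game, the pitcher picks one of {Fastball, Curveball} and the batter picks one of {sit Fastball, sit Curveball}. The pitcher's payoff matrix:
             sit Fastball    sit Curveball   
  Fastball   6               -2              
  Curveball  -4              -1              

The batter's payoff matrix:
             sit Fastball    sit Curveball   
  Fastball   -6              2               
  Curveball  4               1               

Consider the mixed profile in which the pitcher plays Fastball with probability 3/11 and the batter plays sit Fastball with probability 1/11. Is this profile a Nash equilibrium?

Yes

Check the batter's indifference given the pitcher's mix p = 3/11:
  payoff from sit Fastball = 14/11; payoff from sit Curveball = 14/11 — equal.
Check the pitcher's indifference given the batter's mix q = 1/11:
  payoff from Fastball = -14/11; payoff from Curveball = -14/11 — equal.
Both players are indifferent, so neither can profitably deviate.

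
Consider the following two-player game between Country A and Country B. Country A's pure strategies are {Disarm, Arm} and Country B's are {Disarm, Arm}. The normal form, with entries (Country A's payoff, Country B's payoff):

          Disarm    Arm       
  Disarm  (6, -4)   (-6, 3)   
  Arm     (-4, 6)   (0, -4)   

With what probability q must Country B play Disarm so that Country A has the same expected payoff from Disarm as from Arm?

q = 3/8

Country B's mix must leave Country A indifferent between Disarm and Arm.
  Country A's payoff from Disarm: q·6 + (1−q)·(-6) = 12q - 6
  Country A's payoff from Arm: q·(-4) + (1−q)·0 = -4q
  12q - 6 = -4q  ⇒  16q = 6  ⇒  q = 3/8.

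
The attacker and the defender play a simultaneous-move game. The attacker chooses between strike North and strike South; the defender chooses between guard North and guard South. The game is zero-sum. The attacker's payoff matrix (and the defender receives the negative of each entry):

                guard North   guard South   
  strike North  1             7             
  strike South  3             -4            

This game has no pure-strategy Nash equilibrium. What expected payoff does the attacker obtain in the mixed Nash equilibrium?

25/13

The attacker's indifference between strike North and strike South determines the defender's mixing probability q:
  the attacker's expected payoff from strike North: q·1 + (1−q)·7 = -6q + 7
  the attacker's expected payoff from strike South: q·3 + (1−q)·(-4) = 7q - 4
  -6q + 7 = 7q - 4  ⇒  -13q = -11  ⇒  q = 11/13.
At equilibrium the attacker is indifferent across rows, so the attacker's payoff equals the payoff from strike North: (11/13)·1 + (2/13)·7 = 25/13.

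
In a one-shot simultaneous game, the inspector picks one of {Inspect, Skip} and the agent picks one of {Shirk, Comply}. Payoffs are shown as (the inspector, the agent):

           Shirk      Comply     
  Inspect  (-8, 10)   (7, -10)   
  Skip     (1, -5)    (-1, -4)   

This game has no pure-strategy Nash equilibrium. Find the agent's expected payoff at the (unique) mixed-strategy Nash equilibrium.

-30/7

Set the agent's expected payoff from Shirk equal to that from Comply:
  the agent's payoff to Shirk: p·10 + (1−p)·(-5) = 15p - 5
  the agent's payoff to Comply: p·(-10) + (1−p)·(-4) = -6p - 4
  15p - 5 = -6p - 4  ⇒  21p = 1  ⇒  p = 1/21.
At equilibrium the agent is indifferent across columns, so the agent's payoff equals the payoff from Shirk: (1/21)·10 + (20/21)·(-5) = -30/7.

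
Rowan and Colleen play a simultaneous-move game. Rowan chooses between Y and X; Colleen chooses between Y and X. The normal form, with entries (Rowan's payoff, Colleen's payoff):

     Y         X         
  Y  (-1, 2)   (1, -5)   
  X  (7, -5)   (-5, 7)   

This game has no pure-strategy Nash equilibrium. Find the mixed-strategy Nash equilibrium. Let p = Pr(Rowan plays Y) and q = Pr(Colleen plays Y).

Rowan's mix must leave Colleen indifferent between Y and X.
  Colleen's payoff from Y: p·2 + (1−p)·(-5) = 7p - 5
  Colleen's payoff from X: p·(-5) + (1−p)·7 = -12p + 7
  7p - 5 = -12p + 7  ⇒  19p = 12  ⇒  p = 12/19.
In a mixed equilibrium Rowan is indifferent between Y and X; this condition fixes q.
  Rowan's payoff to Y: q·(-1) + (1−q)·1 = -2q + 1
  Rowan's payoff to X: q·7 + (1−q)·(-5) = 12q - 5
  -2q + 1 = 12q - 5  ⇒  -14q = -6  ⇒  q = 3/7.

p = 12/19, q = 3/7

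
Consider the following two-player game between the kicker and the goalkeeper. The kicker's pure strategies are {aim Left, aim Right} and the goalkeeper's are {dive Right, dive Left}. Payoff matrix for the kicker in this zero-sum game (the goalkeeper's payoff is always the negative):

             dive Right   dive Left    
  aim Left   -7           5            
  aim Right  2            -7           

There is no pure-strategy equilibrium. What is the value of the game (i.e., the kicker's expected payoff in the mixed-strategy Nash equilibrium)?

v = -13/7

Set the kicker's expected payoff from aim Left equal to that from aim Right:
  the kicker's payoff from aim Left: q·(-7) + (1−q)·5 = -12q + 5
  the kicker's payoff from aim Right: q·2 + (1−q)·(-7) = 9q - 7
  -12q + 5 = 9q - 7  ⇒  -21q = -12  ⇒  q = 4/7.
The value is the kicker's expected payoff against this mix (using aim Left): (4/7)·(-7) + (3/7)·5 = -13/7.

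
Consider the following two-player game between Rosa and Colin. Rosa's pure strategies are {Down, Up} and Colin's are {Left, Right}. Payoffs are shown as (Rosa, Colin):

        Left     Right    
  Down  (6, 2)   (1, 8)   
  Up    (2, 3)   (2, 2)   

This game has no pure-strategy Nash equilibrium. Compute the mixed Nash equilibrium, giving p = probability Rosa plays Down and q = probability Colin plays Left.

Set Colin's expected payoff from Left equal to that from Right:
  Colin's payoff to Left: p·2 + (1−p)·3 = -p + 3
  Colin's payoff to Right: p·8 + (1−p)·2 = 6p + 2
  -p + 3 = 6p + 2  ⇒  -7p = -1  ⇒  p = 1/7.
For Rosa to be willing to mix, Rosa must be indifferent between Down and Up, which pins down Colin's mix.
  Rosa's payoff to Down: q·6 + (1−q)·1 = 5q + 1
  Rosa's payoff to Up: q·2 + (1−q)·2 = 2
  5q + 1 = 2  ⇒  5q = 1  ⇒  q = 1/5.

p = 1/7, q = 1/5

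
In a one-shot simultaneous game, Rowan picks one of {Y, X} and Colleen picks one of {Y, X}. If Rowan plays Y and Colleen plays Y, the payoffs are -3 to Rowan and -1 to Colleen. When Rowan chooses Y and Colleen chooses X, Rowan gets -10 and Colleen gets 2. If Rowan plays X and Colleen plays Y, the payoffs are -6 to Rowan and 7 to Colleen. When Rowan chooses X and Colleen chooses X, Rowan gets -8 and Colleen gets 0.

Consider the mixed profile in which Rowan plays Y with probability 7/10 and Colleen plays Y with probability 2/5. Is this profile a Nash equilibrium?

Check Colleen's indifference given Rowan's mix p = 7/10:
  payoff from Y = 7/5; payoff from X = 7/5 — equal.
Check Rowan's indifference given Colleen's mix q = 2/5:
  payoff from Y = -36/5; payoff from X = -36/5 — equal.
Both players are indifferent, so neither can profitably deviate.

Yes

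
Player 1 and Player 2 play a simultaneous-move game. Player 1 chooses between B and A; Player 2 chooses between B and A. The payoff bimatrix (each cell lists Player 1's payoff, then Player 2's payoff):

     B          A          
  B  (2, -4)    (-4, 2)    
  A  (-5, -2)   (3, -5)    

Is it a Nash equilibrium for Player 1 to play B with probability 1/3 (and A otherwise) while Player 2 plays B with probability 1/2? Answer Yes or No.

Yes

Check Player 2's indifference given Player 1's mix p = 1/3:
  payoff from B = -8/3; payoff from A = -8/3 — equal.
Check Player 1's indifference given Player 2's mix q = 1/2:
  payoff from B = -1; payoff from A = -1 — equal.
Both players are indifferent, so neither can profitably deviate.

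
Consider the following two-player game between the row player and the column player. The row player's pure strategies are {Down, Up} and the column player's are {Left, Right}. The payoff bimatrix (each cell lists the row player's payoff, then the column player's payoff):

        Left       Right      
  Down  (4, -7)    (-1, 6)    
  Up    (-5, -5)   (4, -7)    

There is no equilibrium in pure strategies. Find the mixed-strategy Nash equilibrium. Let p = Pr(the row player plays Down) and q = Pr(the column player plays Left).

The row player's mix must leave the column player indifferent between Left and Right.
  the column player's payoff from Left: p·(-7) + (1−p)·(-5) = -2p - 5
  the column player's payoff from Right: p·6 + (1−p)·(-7) = 13p - 7
  -2p - 5 = 13p - 7  ⇒  -15p = -2  ⇒  p = 2/15.
For the row player to be willing to mix, the row player must be indifferent between Down and Up, which pins down the column player's mix.
  the row player's payoff from Down: q·4 + (1−q)·(-1) = 5q - 1
  the row player's payoff from Up: q·(-5) + (1−q)·4 = -9q + 4
  5q - 1 = -9q + 4  ⇒  14q = 5  ⇒  q = 5/14.

p = 2/15, q = 5/14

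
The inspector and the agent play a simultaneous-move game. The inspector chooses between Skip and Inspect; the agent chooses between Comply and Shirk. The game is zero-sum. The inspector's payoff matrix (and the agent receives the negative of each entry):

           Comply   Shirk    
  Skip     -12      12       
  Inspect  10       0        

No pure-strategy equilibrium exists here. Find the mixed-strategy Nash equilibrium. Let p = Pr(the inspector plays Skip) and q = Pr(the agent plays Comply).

p = 5/17, q = 6/17

Set the agent's expected payoff from Comply equal to that from Shirk:
  the agent's payoff to Comply: p·12 + (1−p)·(-10) = 22p - 10
  the agent's payoff to Shirk: p·(-12) + (1−p)·0 = -12p
  22p - 10 = -12p  ⇒  34p = 10  ⇒  p = 5/17.
For the inspector to be willing to mix, the inspector must be indifferent between Skip and Inspect, which pins down the agent's mix.
  the inspector's payoff to Skip: q·(-12) + (1−q)·12 = -24q + 12
  the inspector's payoff to Inspect: q·10 + (1−q)·0 = 10q
  -24q + 12 = 10q  ⇒  -34q = -12  ⇒  q = 6/17.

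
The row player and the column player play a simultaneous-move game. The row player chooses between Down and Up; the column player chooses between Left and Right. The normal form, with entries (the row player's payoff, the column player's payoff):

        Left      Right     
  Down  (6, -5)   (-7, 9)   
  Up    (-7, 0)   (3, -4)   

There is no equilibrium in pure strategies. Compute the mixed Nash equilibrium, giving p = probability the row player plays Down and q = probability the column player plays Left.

Set the column player's expected payoff from Left equal to that from Right:
  the column player's expected payoff from Left: p·(-5) + (1−p)·0 = -5p
  the column player's expected payoff from Right: p·9 + (1−p)·(-4) = 13p - 4
  -5p = 13p - 4  ⇒  -18p = -4  ⇒  p = 2/9.
For the row player to be willing to mix, the row player must be indifferent between Down and Up, which pins down the column player's mix.
  the row player's payoff to Down: q·6 + (1−q)·(-7) = 13q - 7
  the row player's payoff to Up: q·(-7) + (1−q)·3 = -10q + 3
  13q - 7 = -10q + 3  ⇒  23q = 10  ⇒  q = 10/23.

p = 2/9, q = 10/23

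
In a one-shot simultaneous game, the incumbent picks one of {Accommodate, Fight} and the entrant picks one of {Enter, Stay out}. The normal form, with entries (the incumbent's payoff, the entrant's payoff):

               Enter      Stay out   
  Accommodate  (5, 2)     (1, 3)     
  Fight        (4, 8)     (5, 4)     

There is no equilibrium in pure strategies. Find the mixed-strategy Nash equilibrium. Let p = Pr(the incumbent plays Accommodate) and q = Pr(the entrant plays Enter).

p = 4/5, q = 4/5

The entrant's indifference between Enter and Stay out determines the incumbent's mixing probability p:
  the entrant's payoff from Enter: p·2 + (1−p)·8 = -6p + 8
  the entrant's payoff from Stay out: p·3 + (1−p)·4 = -p + 4
  -6p + 8 = -p + 4  ⇒  -5p = -4  ⇒  p = 4/5.
The incumbent's indifference between Accommodate and Fight determines the entrant's mixing probability q:
  the incumbent's payoff to Accommodate: q·5 + (1−q)·1 = 4q + 1
  the incumbent's payoff to Fight: q·4 + (1−q)·5 = -q + 5
  4q + 1 = -q + 5  ⇒  5q = 4  ⇒  q = 4/5.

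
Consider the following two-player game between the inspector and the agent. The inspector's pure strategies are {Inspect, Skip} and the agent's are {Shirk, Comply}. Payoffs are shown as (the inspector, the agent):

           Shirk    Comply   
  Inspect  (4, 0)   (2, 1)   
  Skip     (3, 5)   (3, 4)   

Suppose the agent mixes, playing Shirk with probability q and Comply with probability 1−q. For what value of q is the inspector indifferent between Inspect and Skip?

The inspector's indifference between Inspect and Skip determines the agent's mixing probability q:
  the inspector's payoff from Inspect: q·4 + (1−q)·2 = 2q + 2
  the inspector's payoff from Skip: q·3 + (1−q)·3 = 3
  2q + 2 = 3  ⇒  2q = 1  ⇒  q = 1/2.

q = 1/2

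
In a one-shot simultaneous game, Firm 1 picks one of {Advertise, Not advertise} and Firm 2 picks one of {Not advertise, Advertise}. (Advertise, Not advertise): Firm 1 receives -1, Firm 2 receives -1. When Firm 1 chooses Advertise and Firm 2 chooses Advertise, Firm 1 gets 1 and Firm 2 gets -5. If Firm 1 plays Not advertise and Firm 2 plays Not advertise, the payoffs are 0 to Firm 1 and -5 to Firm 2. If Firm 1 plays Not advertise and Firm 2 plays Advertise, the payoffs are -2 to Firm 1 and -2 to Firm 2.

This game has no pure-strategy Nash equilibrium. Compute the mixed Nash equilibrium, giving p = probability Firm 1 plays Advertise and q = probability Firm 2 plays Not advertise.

p = 3/7, q = 3/4

In a mixed equilibrium Firm 2 is indifferent between Not advertise and Advertise; this condition fixes p.
  Firm 2's expected payoff from Not advertise: p·(-1) + (1−p)·(-5) = 4p - 5
  Firm 2's expected payoff from Advertise: p·(-5) + (1−p)·(-2) = -3p - 2
  4p - 5 = -3p - 2  ⇒  7p = 3  ⇒  p = 3/7.
Firm 2's mix must leave Firm 1 indifferent between Advertise and Not advertise.
  Firm 1's expected payoff from Advertise: q·(-1) + (1−q)·1 = -2q + 1
  Firm 1's expected payoff from Not advertise: q·0 + (1−q)·(-2) = 2q - 2
  -2q + 1 = 2q - 2  ⇒  -4q = -3  ⇒  q = 3/4.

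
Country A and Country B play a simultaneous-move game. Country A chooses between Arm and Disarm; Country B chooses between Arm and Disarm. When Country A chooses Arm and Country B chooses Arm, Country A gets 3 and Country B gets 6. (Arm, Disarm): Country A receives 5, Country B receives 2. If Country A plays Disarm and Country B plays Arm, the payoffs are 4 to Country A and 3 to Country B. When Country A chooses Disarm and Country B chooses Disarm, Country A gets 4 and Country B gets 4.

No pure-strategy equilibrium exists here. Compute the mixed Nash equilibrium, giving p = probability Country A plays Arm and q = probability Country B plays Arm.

Set Country B's expected payoff from Arm equal to that from Disarm:
  Country B's payoff to Arm: p·6 + (1−p)·3 = 3p + 3
  Country B's payoff to Disarm: p·2 + (1−p)·4 = -2p + 4
  3p + 3 = -2p + 4  ⇒  5p = 1  ⇒  p = 1/5.
For Country A to be willing to mix, Country A must be indifferent between Arm and Disarm, which pins down Country B's mix.
  Country A's expected payoff from Arm: q·3 + (1−q)·5 = -2q + 5
  Country A's expected payoff from Disarm: q·4 + (1−q)·4 = 4
  -2q + 5 = 4  ⇒  -2q = -1  ⇒  q = 1/2.

p = 1/5, q = 1/2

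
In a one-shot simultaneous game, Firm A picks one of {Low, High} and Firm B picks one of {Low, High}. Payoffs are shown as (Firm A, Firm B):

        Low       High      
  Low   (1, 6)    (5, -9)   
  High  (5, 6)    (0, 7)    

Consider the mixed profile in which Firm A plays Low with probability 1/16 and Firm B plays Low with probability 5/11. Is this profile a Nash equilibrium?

Given Firm B's mix q = 5/11, Firm A's payoff from Low is 35/11 but from High is 25/11. Firm A strictly prefers Low, so Firm A would not mix.
So the proposed profile is not a Nash equilibrium.

No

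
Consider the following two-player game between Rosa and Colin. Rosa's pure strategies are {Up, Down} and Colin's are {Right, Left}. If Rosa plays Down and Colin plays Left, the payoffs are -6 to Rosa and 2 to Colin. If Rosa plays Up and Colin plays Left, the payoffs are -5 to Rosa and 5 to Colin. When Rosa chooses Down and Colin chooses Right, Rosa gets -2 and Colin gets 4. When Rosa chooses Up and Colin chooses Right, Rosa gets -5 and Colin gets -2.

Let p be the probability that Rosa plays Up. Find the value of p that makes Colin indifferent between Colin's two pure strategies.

p = 2/9

Set Colin's expected payoff from Right equal to that from Left:
  Colin's payoff to Right: p·(-2) + (1−p)·4 = -6p + 4
  Colin's payoff to Left: p·5 + (1−p)·2 = 3p + 2
  -6p + 4 = 3p + 2  ⇒  -9p = -2  ⇒  p = 2/9.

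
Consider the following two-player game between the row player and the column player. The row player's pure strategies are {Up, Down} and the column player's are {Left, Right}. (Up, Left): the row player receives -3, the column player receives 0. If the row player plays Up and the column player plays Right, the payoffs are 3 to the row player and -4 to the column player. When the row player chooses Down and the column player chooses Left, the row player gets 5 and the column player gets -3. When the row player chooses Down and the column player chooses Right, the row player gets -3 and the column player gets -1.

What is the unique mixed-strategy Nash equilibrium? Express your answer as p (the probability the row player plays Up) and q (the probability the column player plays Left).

p = 1/3, q = 3/7

For the column player to be willing to mix, the column player must be indifferent between Left and Right, which pins down the row player's mix.
  the column player's expected payoff from Left: p·0 + (1−p)·(-3) = 3p - 3
  the column player's expected payoff from Right: p·(-4) + (1−p)·(-1) = -3p - 1
  3p - 3 = -3p - 1  ⇒  6p = 2  ⇒  p = 1/3.
The row player's indifference between Up and Down determines the column player's mixing probability q:
  the row player's payoff from Up: q·(-3) + (1−q)·3 = -6q + 3
  the row player's payoff from Down: q·5 + (1−q)·(-3) = 8q - 3
  -6q + 3 = 8q - 3  ⇒  -14q = -6  ⇒  q = 3/7.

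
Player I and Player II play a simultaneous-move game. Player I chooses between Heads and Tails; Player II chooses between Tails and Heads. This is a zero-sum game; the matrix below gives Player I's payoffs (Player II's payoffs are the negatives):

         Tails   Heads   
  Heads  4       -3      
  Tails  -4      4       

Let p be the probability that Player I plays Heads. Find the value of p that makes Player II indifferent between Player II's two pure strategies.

Player I's mix must leave Player II indifferent between Tails and Heads.
  Player II's expected payoff from Tails: p·(-4) + (1−p)·4 = -8p + 4
  Player II's expected payoff from Heads: p·3 + (1−p)·(-4) = 7p - 4
  -8p + 4 = 7p - 4  ⇒  -15p = -8  ⇒  p = 8/15.

p = 8/15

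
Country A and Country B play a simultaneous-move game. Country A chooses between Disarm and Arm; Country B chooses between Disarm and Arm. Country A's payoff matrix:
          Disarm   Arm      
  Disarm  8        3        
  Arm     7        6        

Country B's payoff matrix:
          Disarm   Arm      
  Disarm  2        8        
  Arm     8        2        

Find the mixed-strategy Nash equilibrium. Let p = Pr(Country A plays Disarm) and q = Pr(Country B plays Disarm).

p = 1/2, q = 3/4

Country A's mix must leave Country B indifferent between Disarm and Arm.
  Country B's payoff from Disarm: p·2 + (1−p)·8 = -6p + 8
  Country B's payoff from Arm: p·8 + (1−p)·2 = 6p + 2
  -6p + 8 = 6p + 2  ⇒  -12p = -6  ⇒  p = 1/2.
For Country A to be willing to mix, Country A must be indifferent between Disarm and Arm, which pins down Country B's mix.
  Country A's payoff from Disarm: q·8 + (1−q)·3 = 5q + 3
  Country A's payoff from Arm: q·7 + (1−q)·6 = q + 6
  5q + 3 = q + 6  ⇒  4q = 3  ⇒  q = 3/4.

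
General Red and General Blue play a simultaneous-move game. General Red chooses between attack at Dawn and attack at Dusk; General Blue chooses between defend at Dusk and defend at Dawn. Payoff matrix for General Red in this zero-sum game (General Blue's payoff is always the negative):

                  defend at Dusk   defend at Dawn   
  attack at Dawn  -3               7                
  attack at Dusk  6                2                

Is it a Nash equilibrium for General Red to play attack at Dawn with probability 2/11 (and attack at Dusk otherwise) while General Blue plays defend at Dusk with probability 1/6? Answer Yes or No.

Given General Red's mix p = 2/11, General Blue's payoff from defend at Dusk is -48/11 but from defend at Dawn is -32/11. General Blue strictly prefers defend at Dawn, so General Blue would not mix.
So the proposed profile is not a Nash equilibrium.

No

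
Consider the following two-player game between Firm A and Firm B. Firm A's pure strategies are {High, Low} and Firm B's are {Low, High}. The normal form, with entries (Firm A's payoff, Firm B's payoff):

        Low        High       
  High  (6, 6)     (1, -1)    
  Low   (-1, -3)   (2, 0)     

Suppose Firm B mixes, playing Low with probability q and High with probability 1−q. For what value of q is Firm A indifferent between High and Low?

Set Firm A's expected payoff from High equal to that from Low:
  Firm A's payoff to High: q·6 + (1−q)·1 = 5q + 1
  Firm A's payoff to Low: q·(-1) + (1−q)·2 = -3q + 2
  5q + 1 = -3q + 2  ⇒  8q = 1  ⇒  q = 1/8.

q = 1/8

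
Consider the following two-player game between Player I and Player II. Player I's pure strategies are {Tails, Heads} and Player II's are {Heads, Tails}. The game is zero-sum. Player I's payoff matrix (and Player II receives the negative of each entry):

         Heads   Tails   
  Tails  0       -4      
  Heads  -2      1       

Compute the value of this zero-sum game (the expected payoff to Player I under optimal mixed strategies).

Set Player I's expected payoff from Tails equal to that from Heads:
  Player I's payoff from Tails: q·0 + (1−q)·(-4) = 4q - 4
  Player I's payoff from Heads: q·(-2) + (1−q)·1 = -3q + 1
  4q - 4 = -3q + 1  ⇒  7q = 5  ⇒  q = 5/7.
The value is Player I's expected payoff against this mix (using Tails): (5/7)·0 + (2/7)·(-4) = -8/7.

v = -8/7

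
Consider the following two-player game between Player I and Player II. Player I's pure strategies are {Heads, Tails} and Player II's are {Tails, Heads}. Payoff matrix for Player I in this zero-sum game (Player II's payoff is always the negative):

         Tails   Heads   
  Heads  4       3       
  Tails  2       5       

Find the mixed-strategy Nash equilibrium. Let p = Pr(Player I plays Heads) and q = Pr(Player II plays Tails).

p = 3/4, q = 1/2

Player II's indifference between Tails and Heads determines Player I's mixing probability p:
  Player II's payoff to Tails: p·(-4) + (1−p)·(-2) = -2p - 2
  Player II's payoff to Heads: p·(-3) + (1−p)·(-5) = 2p - 5
  -2p - 2 = 2p - 5  ⇒  -4p = -3  ⇒  p = 3/4.
Player II's mix must leave Player I indifferent between Heads and Tails.
  Player I's payoff from Heads: q·4 + (1−q)·3 = q + 3
  Player I's payoff from Tails: q·2 + (1−q)·5 = -3q + 5
  q + 3 = -3q + 5  ⇒  4q = 2  ⇒  q = 1/2.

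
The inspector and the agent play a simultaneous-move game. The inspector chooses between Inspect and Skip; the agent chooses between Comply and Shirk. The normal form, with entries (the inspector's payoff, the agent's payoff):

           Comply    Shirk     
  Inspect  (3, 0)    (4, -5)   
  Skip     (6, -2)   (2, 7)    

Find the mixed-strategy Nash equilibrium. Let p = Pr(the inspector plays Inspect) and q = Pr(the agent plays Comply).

p = 9/14, q = 2/5

The agent's indifference between Comply and Shirk determines the inspector's mixing probability p:
  the agent's payoff from Comply: p·0 + (1−p)·(-2) = 2p - 2
  the agent's payoff from Shirk: p·(-5) + (1−p)·7 = -12p + 7
  2p - 2 = -12p + 7  ⇒  14p = 9  ⇒  p = 9/14.
The inspector's indifference between Inspect and Skip determines the agent's mixing probability q:
  the inspector's payoff to Inspect: q·3 + (1−q)·4 = -q + 4
  the inspector's payoff to Skip: q·6 + (1−q)·2 = 4q + 2
  -q + 4 = 4q + 2  ⇒  -5q = -2  ⇒  q = 2/5.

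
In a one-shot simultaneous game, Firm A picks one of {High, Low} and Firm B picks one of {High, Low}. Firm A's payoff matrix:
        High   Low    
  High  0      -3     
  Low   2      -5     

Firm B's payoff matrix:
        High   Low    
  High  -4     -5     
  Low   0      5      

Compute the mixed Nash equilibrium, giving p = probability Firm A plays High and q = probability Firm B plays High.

Set Firm B's expected payoff from High equal to that from Low:
  Firm B's payoff to High: p·(-4) + (1−p)·0 = -4p
  Firm B's payoff to Low: p·(-5) + (1−p)·5 = -10p + 5
  -4p = -10p + 5  ⇒  6p = 5  ⇒  p = 5/6.
For Firm A to be willing to mix, Firm A must be indifferent between High and Low, which pins down Firm B's mix.
  Firm A's payoff from High: q·0 + (1−q)·(-3) = 3q - 3
  Firm A's payoff from Low: q·2 + (1−q)·(-5) = 7q - 5
  3q - 3 = 7q - 5  ⇒  -4q = -2  ⇒  q = 1/2.

p = 5/6, q = 1/2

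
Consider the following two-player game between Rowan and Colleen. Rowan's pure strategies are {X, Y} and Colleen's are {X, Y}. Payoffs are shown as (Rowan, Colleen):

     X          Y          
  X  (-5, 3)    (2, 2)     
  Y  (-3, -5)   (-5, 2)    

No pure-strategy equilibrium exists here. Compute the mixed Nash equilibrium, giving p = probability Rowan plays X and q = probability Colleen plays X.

Colleen's indifference between X and Y determines Rowan's mixing probability p:
  Colleen's payoff to X: p·3 + (1−p)·(-5) = 8p - 5
  Colleen's payoff to Y: p·2 + (1−p)·2 = 2
  8p - 5 = 2  ⇒  8p = 7  ⇒  p = 7/8.
Colleen's mix must leave Rowan indifferent between X and Y.
  Rowan's payoff to X: q·(-5) + (1−q)·2 = -7q + 2
  Rowan's payoff to Y: q·(-3) + (1−q)·(-5) = 2q - 5
  -7q + 2 = 2q - 5  ⇒  -9q = -7  ⇒  q = 7/9.

p = 7/8, q = 7/9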